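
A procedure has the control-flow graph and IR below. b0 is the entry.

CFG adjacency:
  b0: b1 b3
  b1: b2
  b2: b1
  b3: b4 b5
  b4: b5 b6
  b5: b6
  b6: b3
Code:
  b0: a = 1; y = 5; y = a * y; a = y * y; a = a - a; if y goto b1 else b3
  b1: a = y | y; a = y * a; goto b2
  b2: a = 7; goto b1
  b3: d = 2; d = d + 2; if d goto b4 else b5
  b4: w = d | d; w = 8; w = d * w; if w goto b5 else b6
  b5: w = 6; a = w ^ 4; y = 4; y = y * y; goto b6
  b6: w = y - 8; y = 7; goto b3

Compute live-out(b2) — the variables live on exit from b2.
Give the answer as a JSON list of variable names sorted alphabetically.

Answer: ["y"]

Derivation:
Per-block:
  b0 def {a,y} use ∅
  b1 def {a} use {y}
  b2 def {a} use ∅
  b3 def {d} use ∅
  b4 def {w} use {d}
  b5 def {a,w,y} use ∅
  b6 def {w,y} use {y}

Liveness:
  live b0: ∅→{y}
  live b1: {y}→{y}
  live b2: {y}→{y}
  live b3: {y}→{d,y}
  live b4: {d,y}→{y}
  live b5: ∅→{y}
  live b6: {y}→{y}

live-out(b2) = ["y"]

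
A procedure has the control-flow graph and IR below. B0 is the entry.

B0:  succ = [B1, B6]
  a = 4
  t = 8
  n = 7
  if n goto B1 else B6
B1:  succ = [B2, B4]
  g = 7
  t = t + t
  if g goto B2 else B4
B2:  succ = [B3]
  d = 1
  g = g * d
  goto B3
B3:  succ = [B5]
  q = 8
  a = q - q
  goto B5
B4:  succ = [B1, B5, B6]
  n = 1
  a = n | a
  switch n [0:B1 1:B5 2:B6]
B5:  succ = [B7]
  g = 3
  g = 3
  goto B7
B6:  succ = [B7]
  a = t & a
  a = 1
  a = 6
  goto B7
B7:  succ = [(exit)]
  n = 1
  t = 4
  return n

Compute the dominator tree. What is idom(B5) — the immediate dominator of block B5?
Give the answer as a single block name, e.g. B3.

Answer: B1

Working:
idom tree: B1←B0 B2←B1 B3←B2 B4←B1 B5←B1 B6←B0 B7←B0
Join-block Dom:
  B1: preds {B0,B4}: {B0} ∩ {B0,B1,B4} = {B0}; idom=B0
  B5: preds {B3,B4}: {B0,B1,B2,B3} ∩ {B0,B1,B4} = {B0,B1}; idom=B1
  B6: preds {B0,B4}: {B0} ∩ {B0,B1,B4} = {B0}; idom=B0
  B7: preds {B5,B6}: {B0,B1,B5} ∩ {B0,B6} = {B0}; idom=B0

idom(B5) = B1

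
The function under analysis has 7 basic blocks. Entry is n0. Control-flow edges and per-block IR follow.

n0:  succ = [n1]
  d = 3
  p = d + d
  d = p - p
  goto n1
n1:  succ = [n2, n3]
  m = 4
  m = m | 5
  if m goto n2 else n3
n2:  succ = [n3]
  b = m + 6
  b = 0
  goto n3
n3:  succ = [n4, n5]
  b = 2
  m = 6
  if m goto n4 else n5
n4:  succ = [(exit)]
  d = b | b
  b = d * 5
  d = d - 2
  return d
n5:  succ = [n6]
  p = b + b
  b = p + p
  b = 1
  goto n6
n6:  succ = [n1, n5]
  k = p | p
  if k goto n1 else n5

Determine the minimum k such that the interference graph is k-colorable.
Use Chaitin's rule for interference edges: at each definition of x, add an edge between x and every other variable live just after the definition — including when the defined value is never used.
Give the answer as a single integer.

Answer: 2

Derivation:
def/use:
  n0: {d,p} / ∅
  n1: {m} / ∅
  n2: {b} / {m}
  n3: {b,m} / ∅
  n4: {b,d} / {b}
  n5: {b,p} / {b}
  n6: {k} / {p}

Backward fixpoint:
  live n0: ∅→∅
  live n1: ∅→{m}
  live n2: {m}→∅
  live n3: ∅→{b}
  live n4: {b}→∅
  live n5: {b}→{b,p}
  live n6: {b,p}→{b}

Interfere edges:
  b — {d,k,m,p}
  d — {b}
  k — {b}
  m — {b}
  p — {b}

Registers:
  lower bound: {b,d} mutually conflict ⇒ χ ≥ 2
  2-colouring: c0={b}  c1={d,k,m,p}
  χ = 2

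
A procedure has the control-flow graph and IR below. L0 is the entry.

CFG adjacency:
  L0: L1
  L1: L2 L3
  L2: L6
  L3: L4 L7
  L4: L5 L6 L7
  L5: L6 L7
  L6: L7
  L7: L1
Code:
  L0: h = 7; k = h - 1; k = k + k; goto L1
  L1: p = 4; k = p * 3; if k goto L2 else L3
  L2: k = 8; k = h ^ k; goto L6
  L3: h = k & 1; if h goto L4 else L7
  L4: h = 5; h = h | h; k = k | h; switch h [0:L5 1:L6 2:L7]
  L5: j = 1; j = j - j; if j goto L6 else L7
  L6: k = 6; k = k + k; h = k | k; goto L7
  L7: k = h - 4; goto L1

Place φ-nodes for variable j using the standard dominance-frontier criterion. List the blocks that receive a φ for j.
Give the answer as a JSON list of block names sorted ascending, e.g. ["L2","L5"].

Answer: ["L1", "L6", "L7"]

Working:
idom tree: L1←L0 L2←L1 L3←L1 L4←L3 L5←L4 L6←L1 L7←L1
Dom∩ at merges:
  L1: preds {L0,L7}: {L0} ∩ {L0,L1,L7} = {L0}; idom=L0
  L6: preds {L2,L4,L5}: {L0,L1,L2} ∩ {L0,L1,L3,L4} ∩ {L0,L1,L3,L4,L5} = {L0,L1}; idom=L1
  L7: preds {L3,L4,L5,L6}: {L0,L1,L3} ∩ {L0,L1,L3,L4} ∩ {L0,L1,L3,L4,L5} ∩ {L0,L1,L6} = {L0,L1}; idom=L1

DF walk-up:
  join L1 pred L0: · stop@L0
  join L1 pred L7: L7→L1 stop@L0
  join L6 pred L2: L2 stop@L1
  join L6 pred L4: L4→L3 stop@L1
  join L6 pred L5: L5→L4→L3 stop@L1
  join L7 pred L3: L3 stop@L1
  join L7 pred L4: L4→L3 stop@L1
  join L7 pred L5: L5→L4→L3 stop@L1
  join L7 pred L6: L6 stop@L1
  DF(L0)=∅
  DF(L1)={L1}
  DF(L2)={L6}
  DF(L3)={L6,L7}
  DF(L4)={L6,L7}
  DF(L5)={L6,L7}
  DF(L6)={L7}
  DF(L7)={L1}

φ for j: defs {L5}
  DF⁺ = {L1,L6,L7}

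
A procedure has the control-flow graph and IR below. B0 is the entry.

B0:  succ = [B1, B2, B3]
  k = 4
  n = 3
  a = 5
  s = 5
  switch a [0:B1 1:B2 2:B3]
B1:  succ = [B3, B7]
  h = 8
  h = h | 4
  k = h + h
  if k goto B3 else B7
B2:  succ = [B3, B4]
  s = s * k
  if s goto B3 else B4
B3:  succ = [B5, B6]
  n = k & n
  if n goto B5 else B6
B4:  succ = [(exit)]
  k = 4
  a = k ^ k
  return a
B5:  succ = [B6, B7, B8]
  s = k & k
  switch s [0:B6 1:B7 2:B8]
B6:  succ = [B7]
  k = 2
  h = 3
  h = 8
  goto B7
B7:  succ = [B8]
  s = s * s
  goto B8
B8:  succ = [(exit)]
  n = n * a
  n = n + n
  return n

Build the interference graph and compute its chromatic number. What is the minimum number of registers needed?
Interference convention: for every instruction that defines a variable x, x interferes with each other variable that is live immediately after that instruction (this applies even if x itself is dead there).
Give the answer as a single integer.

def/use:
  B0: {a,k,n,s} / ∅
  B1: {h,k} / ∅
  B2: {s} / {k,s}
  B3: {n} / {k,n}
  B4: {a,k} / ∅
  B5: {s} / {k}
  B6: {h,k} / ∅
  B7: {s} / {s}
  B8: {n} / {a,n}

Liveness:
  B0 li=∅ lo={a,k,n,s}
  B1 li={a,n,s} lo={a,k,n,s}
  B2 li={a,k,n,s} lo={a,k,n,s}
  B3 li={a,k,n,s} lo={a,k,n,s}
  B4 li=∅ lo=∅
  B5 li={a,k,n} lo={a,n,s}
  B6 li={a,n,s} lo={a,n,s}
  B7 li={a,n,s} lo={a,n}
  B8 li={a,n} lo=∅

Conflict graph:
  a — {h,k,n,s}
  h — {a,n,s}
  k — {a,n,s}
  n — {a,h,k,s}
  s — {a,h,k,n}

Colouring:
  {a,h,n,s} pairwise interfere (4-clique) ⇒ χ ≥ 4
  4-colouring: c0={a}  c1={n}  c2={s}  c3={h,k}
  χ = 4

Answer: 4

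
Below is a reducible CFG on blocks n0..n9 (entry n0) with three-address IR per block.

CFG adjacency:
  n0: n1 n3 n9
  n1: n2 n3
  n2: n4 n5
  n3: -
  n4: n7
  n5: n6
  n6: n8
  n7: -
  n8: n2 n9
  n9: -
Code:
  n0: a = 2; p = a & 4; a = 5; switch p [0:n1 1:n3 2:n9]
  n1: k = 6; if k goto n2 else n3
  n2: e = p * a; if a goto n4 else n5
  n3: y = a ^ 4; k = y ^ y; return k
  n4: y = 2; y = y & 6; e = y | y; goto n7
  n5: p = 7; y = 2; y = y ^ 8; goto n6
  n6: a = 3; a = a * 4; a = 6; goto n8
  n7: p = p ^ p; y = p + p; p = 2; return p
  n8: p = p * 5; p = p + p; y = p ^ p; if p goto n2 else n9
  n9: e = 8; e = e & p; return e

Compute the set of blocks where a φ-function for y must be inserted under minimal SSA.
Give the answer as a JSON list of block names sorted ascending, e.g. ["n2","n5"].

Answer: ["n2", "n9"]

Analysis:
idom tree: n1←n0 n2←n1 n3←n0 n4←n2 n5←n2 n6←n5 n7←n4 n8←n6 n9←n0
Dom∩ at merges:
  n2: preds {n1,n8}: {n0,n1} ∩ {n0,n1,n2,n5,n6,n8} = {n0,n1}; idom=n1
  n3: preds {n0,n1}: {n0} ∩ {n0,n1} = {n0}; idom=n0
  n9: preds {n0,n8}: {n0} ∩ {n0,n1,n2,n5,n6,n8} = {n0}; idom=n0

DF derivation:
  join n2 pred n1: · stop@n1
  join n2 pred n8: n8→n6→n5→n2 stop@n1
  join n3 pred n0: · stop@n0
  join n3 pred n1: n1 stop@n0
  join n9 pred n0: · stop@n0
  join n9 pred n8: n8→n6→n5→n2→n1 stop@n0
  DF(n0)=∅
  DF(n1)={n3,n9}
  DF(n2)={n2,n9}
  DF(n3)=∅
  DF(n4)=∅
  DF(n5)={n2,n9}
  DF(n6)={n2,n9}
  DF(n7)=∅
  DF(n8)={n2,n9}
  DF(n9)=∅

φ for y: defs {n3,n4,n5,n7,n8}
  DF⁺ = {n2,n9}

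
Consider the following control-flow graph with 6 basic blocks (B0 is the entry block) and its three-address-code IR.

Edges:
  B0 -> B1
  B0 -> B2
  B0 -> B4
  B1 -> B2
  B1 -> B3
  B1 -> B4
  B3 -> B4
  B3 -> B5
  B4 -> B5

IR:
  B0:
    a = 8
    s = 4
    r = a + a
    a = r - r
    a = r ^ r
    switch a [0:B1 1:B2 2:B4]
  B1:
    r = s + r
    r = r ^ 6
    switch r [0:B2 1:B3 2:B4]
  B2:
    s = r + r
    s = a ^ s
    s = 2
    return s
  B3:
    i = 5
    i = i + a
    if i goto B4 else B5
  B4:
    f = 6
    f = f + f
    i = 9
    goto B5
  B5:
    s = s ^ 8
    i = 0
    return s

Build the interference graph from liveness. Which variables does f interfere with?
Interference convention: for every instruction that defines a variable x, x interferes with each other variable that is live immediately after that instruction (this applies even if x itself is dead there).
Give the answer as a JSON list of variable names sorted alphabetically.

Answer: ["s"]

Working:
Per-block:
  B0: def={a,r,s} ue=∅
  B1: def={r} ue={r,s}
  B2: def={s} ue={a,r}
  B3: def={i} ue={a}
  B4: def={f,i} ue=∅
  B5: def={i,s} ue={s}

Live sets:
  B0: in=∅ out={a,r,s}
  B1: in={a,r,s} out={a,r,s}
  B2: in={a,r} out=∅
  B3: in={a,s} out={s}
  B4: in={s} out={s}
  B5: in={s} out=∅

Conflict graph:
  a: {i,r,s}
  f: {s}
  i: {a,s}
  r: {a,s}
  s: {a,f,i,r}

N(f) = ["s"]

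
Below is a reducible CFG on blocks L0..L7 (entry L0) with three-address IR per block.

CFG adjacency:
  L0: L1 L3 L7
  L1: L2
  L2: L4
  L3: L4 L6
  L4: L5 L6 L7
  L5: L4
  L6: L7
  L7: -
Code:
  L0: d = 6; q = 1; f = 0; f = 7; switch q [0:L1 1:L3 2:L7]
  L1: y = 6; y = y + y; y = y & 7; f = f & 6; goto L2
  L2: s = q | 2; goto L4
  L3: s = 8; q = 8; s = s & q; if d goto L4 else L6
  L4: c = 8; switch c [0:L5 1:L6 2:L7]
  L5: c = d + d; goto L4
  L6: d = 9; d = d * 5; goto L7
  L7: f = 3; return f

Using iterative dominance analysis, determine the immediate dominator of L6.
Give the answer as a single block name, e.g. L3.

Answer: L0

Working:
idom tree: L1←L0 L2←L1 L3←L0 L4←L0 L5←L4 L6←L0 L7←L0
Dom at joins:
  L4: preds {L2,L3,L5}: {L0,L1,L2} ∩ {L0,L3} ∩ {L0,L4,L5} = {L0}; idom=L0
  L6: preds {L3,L4}: {L0,L3} ∩ {L0,L4} = {L0}; idom=L0
  L7: preds {L0,L4,L6}: {L0} ∩ {L0,L4} ∩ {L0,L6} = {L0}; idom=L0

idom(L6) = L0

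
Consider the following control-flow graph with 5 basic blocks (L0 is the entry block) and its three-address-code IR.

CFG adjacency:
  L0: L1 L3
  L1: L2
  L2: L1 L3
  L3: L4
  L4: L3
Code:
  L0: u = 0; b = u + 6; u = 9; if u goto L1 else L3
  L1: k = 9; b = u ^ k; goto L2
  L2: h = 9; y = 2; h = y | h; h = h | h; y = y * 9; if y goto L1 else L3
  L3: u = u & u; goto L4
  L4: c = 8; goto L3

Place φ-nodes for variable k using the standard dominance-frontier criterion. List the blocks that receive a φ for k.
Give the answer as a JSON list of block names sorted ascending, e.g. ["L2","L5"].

idom tree: L1←L0 L2←L1 L3←L0 L4←L3
Dom at joins:
  L1: preds {L0,L2}: {L0} ∩ {L0,L1,L2} = {L0}; idom=L0
  L3: preds {L0,L2,L4}: {L0} ∩ {L0,L1,L2} ∩ {L0,L3,L4} = {L0}; idom=L0

DF derivation:
  join L1 pred L0: · stop@L0
  join L1 pred L2: L2→L1 stop@L0
  join L3 pred L0: · stop@L0
  join L3 pred L2: L2→L1 stop@L0
  join L3 pred L4: L4→L3 stop@L0
  DF(L0)=∅
  DF(L1)={L1,L3}
  DF(L2)={L1,L3}
  DF(L3)={L3}
  DF(L4)={L3}

φ for k: defs {L1}
  DF⁺ = {L1,L3}

Answer: ["L1", "L3"]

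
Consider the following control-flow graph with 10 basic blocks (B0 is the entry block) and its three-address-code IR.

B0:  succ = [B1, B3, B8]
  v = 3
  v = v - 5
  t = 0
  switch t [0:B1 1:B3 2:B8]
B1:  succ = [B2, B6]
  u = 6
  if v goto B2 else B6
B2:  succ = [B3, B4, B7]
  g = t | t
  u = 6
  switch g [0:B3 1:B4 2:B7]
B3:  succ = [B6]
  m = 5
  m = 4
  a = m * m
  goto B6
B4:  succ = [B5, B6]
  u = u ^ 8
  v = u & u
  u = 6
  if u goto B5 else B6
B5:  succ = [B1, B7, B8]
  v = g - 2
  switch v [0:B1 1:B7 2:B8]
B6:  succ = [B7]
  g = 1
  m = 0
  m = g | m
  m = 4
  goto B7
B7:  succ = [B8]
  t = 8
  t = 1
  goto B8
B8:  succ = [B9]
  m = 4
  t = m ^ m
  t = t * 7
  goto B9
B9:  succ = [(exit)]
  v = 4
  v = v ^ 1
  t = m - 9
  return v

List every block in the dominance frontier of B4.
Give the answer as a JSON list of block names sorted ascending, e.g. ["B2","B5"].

Answer: ["B1", "B6", "B7", "B8"]

Derivation:
idom tree: B1←B0 B2←B1 B3←B0 B4←B2 B5←B4 B6←B0 B7←B0 B8←B0 B9←B8
Dom at joins:
  B1: preds {B0,B5}: {B0} ∩ {B0,B1,B2,B4,B5} = {B0}; idom=B0
  B3: preds {B0,B2}: {B0} ∩ {B0,B1,B2} = {B0}; idom=B0
  B6: preds {B1,B3,B4}: {B0,B1} ∩ {B0,B3} ∩ {B0,B1,B2,B4} = {B0}; idom=B0
  B7: preds {B2,B5,B6}: {B0,B1,B2} ∩ {B0,B1,B2,B4,B5} ∩ {B0,B6} = {B0}; idom=B0
  B8: preds {B0,B5,B7}: {B0} ∩ {B0,B1,B2,B4,B5} ∩ {B0,B7} = {B0}; idom=B0

DF walk-up:
  B1←B0: walk · to B0
  B1←B5: walk B5→B4→B2→B1 to B0
  B3←B0: walk · to B0
  B3←B2: walk B2→B1 to B0
  B6←B1: walk B1 to B0
  B6←B3: walk B3 to B0
  B6←B4: walk B4→B2→B1 to B0
  B7←B2: walk B2→B1 to B0
  B7←B5: walk B5→B4→B2→B1 to B0
  B7←B6: walk B6 to B0
  B8←B0: walk · to B0
  B8←B5: walk B5→B4→B2→B1 to B0
  B8←B7: walk B7 to B0
  B0: DF=∅
  B1: DF={B1,B3,B6,B7,B8}
  B2: DF={B1,B3,B6,B7,B8}
  B3: DF={B6}
  B4: DF={B1,B6,B7,B8}
  B5: DF={B1,B7,B8}
  B6: DF={B7}
  B7: DF={B8}
  B8: DF=∅
  B9: DF=∅

DF(B4) = ["B1", "B6", "B7", "B8"]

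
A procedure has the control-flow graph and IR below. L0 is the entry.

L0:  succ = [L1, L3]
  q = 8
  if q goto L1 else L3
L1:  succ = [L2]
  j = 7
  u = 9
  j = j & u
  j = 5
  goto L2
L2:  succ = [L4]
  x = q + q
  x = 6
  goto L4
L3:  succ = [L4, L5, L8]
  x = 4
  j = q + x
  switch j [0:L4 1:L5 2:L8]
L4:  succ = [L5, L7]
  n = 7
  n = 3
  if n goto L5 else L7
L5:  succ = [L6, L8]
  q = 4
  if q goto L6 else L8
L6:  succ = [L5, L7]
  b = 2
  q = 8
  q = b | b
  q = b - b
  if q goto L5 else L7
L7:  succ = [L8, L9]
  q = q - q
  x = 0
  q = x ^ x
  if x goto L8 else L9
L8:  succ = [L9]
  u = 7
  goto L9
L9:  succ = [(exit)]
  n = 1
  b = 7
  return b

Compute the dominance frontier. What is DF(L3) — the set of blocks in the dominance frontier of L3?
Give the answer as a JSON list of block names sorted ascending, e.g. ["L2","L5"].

idom tree: L1←L0 L2←L1 L3←L0 L4←L0 L5←L0 L6←L5 L7←L0 L8←L0 L9←L0
Join-block Dom:
  L4: preds {L2,L3}: {L0,L1,L2} ∩ {L0,L3} = {L0}; idom=L0
  L5: preds {L3,L4,L6}: {L0,L3} ∩ {L0,L4} ∩ {L0,L5,L6} = {L0}; idom=L0
  L7: preds {L4,L6}: {L0,L4} ∩ {L0,L5,L6} = {L0}; idom=L0
  L8: preds {L3,L5,L7}: {L0,L3} ∩ {L0,L5} ∩ {L0,L7} = {L0}; idom=L0
  L9: preds {L7,L8}: {L0,L7} ∩ {L0,L8} = {L0}; idom=L0

DF derivation:
  L4←L2: walk L2→L1 to L0
  L4←L3: walk L3 to L0
  L5←L3: walk L3 to L0
  L5←L4: walk L4 to L0
  L5←L6: walk L6→L5 to L0
  L7←L4: walk L4 to L0
  L7←L6: walk L6→L5 to L0
  L8←L3: walk L3 to L0
  L8←L5: walk L5 to L0
  L8←L7: walk L7 to L0
  L9←L7: walk L7 to L0
  L9←L8: walk L8 to L0
  DF(L0)=∅
  DF(L1)={L4}
  DF(L2)={L4}
  DF(L3)={L4,L5,L8}
  DF(L4)={L5,L7}
  DF(L5)={L5,L7,L8}
  DF(L6)={L5,L7}
  DF(L7)={L8,L9}
  DF(L8)={L9}
  DF(L9)=∅

DF(L3) = ["L4", "L5", "L8"]

Answer: ["L4", "L5", "L8"]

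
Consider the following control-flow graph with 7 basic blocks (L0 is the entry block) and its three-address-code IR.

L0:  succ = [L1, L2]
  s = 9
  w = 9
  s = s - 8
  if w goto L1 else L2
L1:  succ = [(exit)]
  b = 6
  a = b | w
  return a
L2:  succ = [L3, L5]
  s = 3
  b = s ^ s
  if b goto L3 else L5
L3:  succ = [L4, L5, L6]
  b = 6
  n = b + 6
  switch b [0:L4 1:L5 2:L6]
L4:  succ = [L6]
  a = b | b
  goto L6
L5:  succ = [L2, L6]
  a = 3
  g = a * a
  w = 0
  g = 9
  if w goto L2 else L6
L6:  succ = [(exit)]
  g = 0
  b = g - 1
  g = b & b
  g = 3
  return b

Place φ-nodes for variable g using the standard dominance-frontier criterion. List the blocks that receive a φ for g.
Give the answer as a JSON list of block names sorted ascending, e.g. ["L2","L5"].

idom tree: L1←L0 L2←L0 L3←L2 L4←L3 L5←L2 L6←L2
Join-block Dom:
  L2: preds {L0,L5}: {L0} ∩ {L0,L2,L5} = {L0}; idom=L0
  L5: preds {L2,L3}: {L0,L2} ∩ {L0,L2,L3} = {L0,L2}; idom=L2
  L6: preds {L3,L4,L5}: {L0,L2,L3} ∩ {L0,L2,L3,L4} ∩ {L0,L2,L5} = {L0,L2}; idom=L2

Frontier:
  join L2 pred L0: · stop@L0
  join L2 pred L5: L5→L2 stop@L0
  join L5 pred L2: · stop@L2
  join L5 pred L3: L3 stop@L2
  join L6 pred L3: L3 stop@L2
  join L6 pred L4: L4→L3 stop@L2
  join L6 pred L5: L5 stop@L2
  L0 → ∅
  L1 → ∅
  L2 → {L2}
  L3 → {L5,L6}
  L4 → {L6}
  L5 → {L2,L6}
  L6 → ∅

φ for g: defs {L5,L6}
  DF⁺ = {L2,L6}

Answer: ["L2", "L6"]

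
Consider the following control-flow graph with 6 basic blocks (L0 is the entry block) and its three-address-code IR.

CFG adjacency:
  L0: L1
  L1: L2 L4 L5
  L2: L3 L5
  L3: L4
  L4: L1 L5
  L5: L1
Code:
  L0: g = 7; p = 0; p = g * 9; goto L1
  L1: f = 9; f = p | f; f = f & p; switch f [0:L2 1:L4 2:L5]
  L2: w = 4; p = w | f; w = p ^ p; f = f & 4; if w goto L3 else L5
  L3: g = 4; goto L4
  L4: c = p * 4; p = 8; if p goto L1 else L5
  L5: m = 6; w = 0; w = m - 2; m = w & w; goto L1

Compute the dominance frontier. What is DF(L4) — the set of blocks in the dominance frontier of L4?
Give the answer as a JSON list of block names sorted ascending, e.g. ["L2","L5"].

idom tree: L1←L0 L2←L1 L3←L2 L4←L1 L5←L1
Dom at joins:
  L1: preds {L0,L4,L5}: {L0} ∩ {L0,L1,L4} ∩ {L0,L1,L5} = {L0}; idom=L0
  L4: preds {L1,L3}: {L0,L1} ∩ {L0,L1,L2,L3} = {L0,L1}; idom=L1
  L5: preds {L1,L2,L4}: {L0,L1} ∩ {L0,L1,L2} ∩ {L0,L1,L4} = {L0,L1}; idom=L1

DF walk-up:
  L1←L0: walk · to L0
  L1←L4: walk L4→L1 to L0
  L1←L5: walk L5→L1 to L0
  L4←L1: walk · to L1
  L4←L3: walk L3→L2 to L1
  L5←L1: walk · to L1
  L5←L2: walk L2 to L1
  L5←L4: walk L4 to L1
  DF(L0)=∅
  DF(L1)={L1}
  DF(L2)={L4,L5}
  DF(L3)={L4}
  DF(L4)={L1,L5}
  DF(L5)={L1}

DF(L4) = ["L1", "L5"]

Answer: ["L1", "L5"]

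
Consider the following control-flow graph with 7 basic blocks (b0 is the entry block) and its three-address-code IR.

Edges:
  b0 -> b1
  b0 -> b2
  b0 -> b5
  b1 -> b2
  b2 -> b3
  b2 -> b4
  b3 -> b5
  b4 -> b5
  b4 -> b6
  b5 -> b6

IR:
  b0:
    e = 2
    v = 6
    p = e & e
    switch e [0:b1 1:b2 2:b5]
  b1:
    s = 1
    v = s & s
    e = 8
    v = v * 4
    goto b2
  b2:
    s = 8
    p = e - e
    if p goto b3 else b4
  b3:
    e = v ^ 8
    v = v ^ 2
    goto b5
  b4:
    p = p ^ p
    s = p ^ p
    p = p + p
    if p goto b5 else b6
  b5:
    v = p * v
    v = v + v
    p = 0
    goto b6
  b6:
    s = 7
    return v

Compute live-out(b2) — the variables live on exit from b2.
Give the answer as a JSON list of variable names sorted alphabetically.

Answer: ["p", "v"]

Derivation:
def/use:
  b0: def={e,p,v} ue=∅
  b1: def={e,s,v} ue=∅
  b2: def={p,s} ue={e}
  b3: def={e,v} ue={v}
  b4: def={p,s} ue={p}
  b5: def={p,v} ue={p,v}
  b6: def={s} ue={v}

Backward fixpoint:
  live b0: ∅→{e,p,v}
  live b1: ∅→{e,v}
  live b2: {e,v}→{p,v}
  live b3: {p,v}→{p,v}
  live b4: {p,v}→{p,v}
  live b5: {p,v}→{v}
  live b6: {v}→∅

live-out(b2) = ["p", "v"]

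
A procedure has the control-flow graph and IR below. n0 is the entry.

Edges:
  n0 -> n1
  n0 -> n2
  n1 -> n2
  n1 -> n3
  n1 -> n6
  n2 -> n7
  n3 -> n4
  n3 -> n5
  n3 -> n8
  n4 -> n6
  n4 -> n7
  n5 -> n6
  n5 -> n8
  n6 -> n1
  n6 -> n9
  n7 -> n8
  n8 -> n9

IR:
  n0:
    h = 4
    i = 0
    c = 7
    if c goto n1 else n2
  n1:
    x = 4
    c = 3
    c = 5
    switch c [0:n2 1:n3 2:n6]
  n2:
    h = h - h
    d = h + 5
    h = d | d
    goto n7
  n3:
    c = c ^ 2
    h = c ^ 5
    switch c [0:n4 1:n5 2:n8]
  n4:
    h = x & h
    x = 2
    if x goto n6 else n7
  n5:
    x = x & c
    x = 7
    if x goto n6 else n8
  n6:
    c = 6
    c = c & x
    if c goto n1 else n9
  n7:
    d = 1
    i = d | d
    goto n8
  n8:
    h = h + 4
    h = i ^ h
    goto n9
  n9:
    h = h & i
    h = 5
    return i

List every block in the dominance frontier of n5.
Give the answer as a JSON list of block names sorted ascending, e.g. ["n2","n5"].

idom tree: n1←n0 n2←n0 n3←n1 n4←n3 n5←n3 n6←n1 n7←n0 n8←n0 n9←n0
Join-block Dom:
  n1: preds {n0,n6}: {n0} ∩ {n0,n1,n6} = {n0}; idom=n0
  n2: preds {n0,n1}: {n0} ∩ {n0,n1} = {n0}; idom=n0
  n6: preds {n1,n4,n5}: {n0,n1} ∩ {n0,n1,n3,n4} ∩ {n0,n1,n3,n5} = {n0,n1}; idom=n1
  n7: preds {n2,n4}: {n0,n2} ∩ {n0,n1,n3,n4} = {n0}; idom=n0
  n8: preds {n3,n5,n7}: {n0,n1,n3} ∩ {n0,n1,n3,n5} ∩ {n0,n7} = {n0}; idom=n0
  n9: preds {n6,n8}: {n0,n1,n6} ∩ {n0,n8} = {n0}; idom=n0

DF walk-up:
  n1←n0: walk · to n0
  n1←n6: walk n6→n1 to n0
  n2←n0: walk · to n0
  n2←n1: walk n1 to n0
  n6←n1: walk · to n1
  n6←n4: walk n4→n3 to n1
  n6←n5: walk n5→n3 to n1
  n7←n2: walk n2 to n0
  n7←n4: walk n4→n3→n1 to n0
  n8←n3: walk n3→n1 to n0
  n8←n5: walk n5→n3→n1 to n0
  n8←n7: walk n7 to n0
  n9←n6: walk n6→n1 to n0
  n9←n8: walk n8 to n0
  n0 → ∅
  n1 → {n1,n2,n7,n8,n9}
  n2 → {n7}
  n3 → {n6,n7,n8}
  n4 → {n6,n7}
  n5 → {n6,n8}
  n6 → {n1,n9}
  n7 → {n8}
  n8 → {n9}
  n9 → ∅

DF(n5) = ["n6", "n8"]

Answer: ["n6", "n8"]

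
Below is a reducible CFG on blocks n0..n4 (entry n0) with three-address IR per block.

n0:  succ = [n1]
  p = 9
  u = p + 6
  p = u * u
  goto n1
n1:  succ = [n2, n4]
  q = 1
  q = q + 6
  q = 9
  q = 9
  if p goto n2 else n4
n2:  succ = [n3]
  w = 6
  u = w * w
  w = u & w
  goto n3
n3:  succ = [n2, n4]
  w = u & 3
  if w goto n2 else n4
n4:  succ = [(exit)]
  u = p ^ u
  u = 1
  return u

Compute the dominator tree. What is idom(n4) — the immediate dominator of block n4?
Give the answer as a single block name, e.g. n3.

idom tree: n1←n0 n2←n1 n3←n2 n4←n1
Dom at joins:
  n2: preds {n1,n3}: {n0,n1} ∩ {n0,n1,n2,n3} = {n0,n1}; idom=n1
  n4: preds {n1,n3}: {n0,n1} ∩ {n0,n1,n2,n3} = {n0,n1}; idom=n1

idom(n4) = n1

Answer: n1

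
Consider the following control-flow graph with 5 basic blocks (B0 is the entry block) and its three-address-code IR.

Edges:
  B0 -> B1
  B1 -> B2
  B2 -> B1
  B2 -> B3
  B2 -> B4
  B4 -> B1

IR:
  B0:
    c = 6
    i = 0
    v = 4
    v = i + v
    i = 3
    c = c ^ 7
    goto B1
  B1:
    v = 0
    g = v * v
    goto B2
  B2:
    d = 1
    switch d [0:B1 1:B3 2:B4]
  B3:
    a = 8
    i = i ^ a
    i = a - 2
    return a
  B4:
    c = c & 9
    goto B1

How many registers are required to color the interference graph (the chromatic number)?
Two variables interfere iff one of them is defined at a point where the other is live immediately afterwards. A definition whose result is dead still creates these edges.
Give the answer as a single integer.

def/use:
  B0 def {c,i,v} use ∅
  B1 def {g,v} use ∅
  B2 def {d} use ∅
  B3 def {a,i} use {i}
  B4 def {c} use {c}

Live sets:
  B0: in=∅ out={c,i}
  B1: in={c,i} out={c,i}
  B2: in={c,i} out={c,i}
  B3: in={i} out=∅
  B4: in={c,i} out={c,i}

Interference:
  a — {i}
  c — {d,g,i,v}
  d — {c,i}
  g — {c,i}
  i — {a,c,d,g,v}
  v — {c,i}

Registers:
  clique {c,d,i} ⇒ need ≥ 3
  assign a→R1 c→R1 d→R2 g→R2 i→R0 v→R2 — no edge inside a register ⇒ χ ≤ 3
  χ = 3

Answer: 3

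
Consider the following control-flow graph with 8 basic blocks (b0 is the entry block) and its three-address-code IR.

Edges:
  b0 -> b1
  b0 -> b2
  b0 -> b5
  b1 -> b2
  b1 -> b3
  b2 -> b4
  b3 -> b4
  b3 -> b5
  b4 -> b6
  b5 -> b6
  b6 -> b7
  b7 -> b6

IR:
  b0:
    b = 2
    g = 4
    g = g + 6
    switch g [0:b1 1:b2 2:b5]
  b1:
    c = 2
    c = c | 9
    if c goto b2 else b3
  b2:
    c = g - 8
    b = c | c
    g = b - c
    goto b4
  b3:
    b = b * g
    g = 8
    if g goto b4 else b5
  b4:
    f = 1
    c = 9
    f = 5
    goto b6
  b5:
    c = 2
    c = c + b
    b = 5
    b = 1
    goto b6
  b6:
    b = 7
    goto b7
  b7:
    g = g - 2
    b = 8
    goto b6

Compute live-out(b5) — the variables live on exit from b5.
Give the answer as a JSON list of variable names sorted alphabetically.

Answer: ["g"]

Analysis:
Block summaries:
  b0 def {b,g} use ∅
  b1 def {c} use ∅
  b2 def {b,c,g} use {g}
  b3 def {b,g} use {b,g}
  b4 def {c,f} use ∅
  b5 def {b,c} use {b}
  b6 def {b} use ∅
  b7 def {b,g} use {g}

Backward fixpoint:
  b0: in=∅ out={b,g}
  b1: in={b,g} out={b,g}
  b2: in={g} out={g}
  b3: in={b,g} out={b,g}
  b4: in={g} out={g}
  b5: in={b,g} out={g}
  b6: in={g} out={g}
  b7: in={g} out={g}

live-out(b5) = ["g"]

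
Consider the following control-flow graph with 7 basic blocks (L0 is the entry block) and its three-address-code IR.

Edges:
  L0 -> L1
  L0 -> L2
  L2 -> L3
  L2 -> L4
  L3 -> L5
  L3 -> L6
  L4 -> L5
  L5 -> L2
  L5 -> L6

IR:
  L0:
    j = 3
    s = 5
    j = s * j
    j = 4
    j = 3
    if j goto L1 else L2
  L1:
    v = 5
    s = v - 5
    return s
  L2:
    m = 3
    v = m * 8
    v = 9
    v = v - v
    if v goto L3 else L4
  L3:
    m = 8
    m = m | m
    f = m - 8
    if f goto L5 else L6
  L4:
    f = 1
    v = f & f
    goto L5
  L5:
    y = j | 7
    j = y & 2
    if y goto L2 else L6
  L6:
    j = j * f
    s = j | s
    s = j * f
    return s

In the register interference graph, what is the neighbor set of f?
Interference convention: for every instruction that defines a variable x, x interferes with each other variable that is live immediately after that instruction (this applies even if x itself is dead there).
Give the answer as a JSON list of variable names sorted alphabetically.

Per-block:
  L0: {j,s} / ∅
  L1: {s,v} / ∅
  L2: {m,v} / ∅
  L3: {f,m} / ∅
  L4: {f,v} / ∅
  L5: {j,y} / {j}
  L6: {j,s} / {f,j,s}

Live sets:
  L0: in=∅ out={j,s}
  L1: in=∅ out=∅
  L2: in={j,s} out={j,s}
  L3: in={j,s} out={f,j,s}
  L4: in={j,s} out={f,j,s}
  L5: in={f,j,s} out={f,j,s}
  L6: in={f,j,s} out=∅

Interfere edges:
  f — {j,s,v,y}
  j — {f,m,s,v,y}
  m — {j,s}
  s — {f,j,m,v,y}
  v — {f,j,s}
  y — {f,j,s}

N(f) = ["j", "s", "v", "y"]

Answer: ["j", "s", "v", "y"]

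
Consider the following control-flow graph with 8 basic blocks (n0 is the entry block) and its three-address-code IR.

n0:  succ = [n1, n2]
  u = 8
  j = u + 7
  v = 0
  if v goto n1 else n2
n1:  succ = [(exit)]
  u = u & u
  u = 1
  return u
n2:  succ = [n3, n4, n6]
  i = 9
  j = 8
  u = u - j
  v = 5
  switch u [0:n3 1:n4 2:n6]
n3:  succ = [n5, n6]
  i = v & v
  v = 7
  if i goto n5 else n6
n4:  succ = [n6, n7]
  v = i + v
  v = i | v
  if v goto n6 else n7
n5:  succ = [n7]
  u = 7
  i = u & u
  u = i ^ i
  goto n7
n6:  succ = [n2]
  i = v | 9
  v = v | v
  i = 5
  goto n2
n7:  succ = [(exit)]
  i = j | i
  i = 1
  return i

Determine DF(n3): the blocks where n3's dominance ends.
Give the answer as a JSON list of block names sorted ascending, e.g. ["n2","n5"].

Answer: ["n6", "n7"]

Working:
idom tree: n1←n0 n2←n0 n3←n2 n4←n2 n5←n3 n6←n2 n7←n2
Dom at joins:
  n2: preds {n0,n6}: {n0} ∩ {n0,n2,n6} = {n0}; idom=n0
  n6: preds {n2,n3,n4}: {n0,n2} ∩ {n0,n2,n3} ∩ {n0,n2,n4} = {n0,n2}; idom=n2
  n7: preds {n4,n5}: {n0,n2,n4} ∩ {n0,n2,n3,n5} = {n0,n2}; idom=n2

DF walk-up:
  join n2 pred n0: · stop@n0
  join n2 pred n6: n6→n2 stop@n0
  join n6 pred n2: · stop@n2
  join n6 pred n3: n3 stop@n2
  join n6 pred n4: n4 stop@n2
  join n7 pred n4: n4 stop@n2
  join n7 pred n5: n5→n3 stop@n2
  n0 → ∅
  n1 → ∅
  n2 → {n2}
  n3 → {n6,n7}
  n4 → {n6,n7}
  n5 → {n7}
  n6 → {n2}
  n7 → ∅

DF(n3) = ["n6", "n7"]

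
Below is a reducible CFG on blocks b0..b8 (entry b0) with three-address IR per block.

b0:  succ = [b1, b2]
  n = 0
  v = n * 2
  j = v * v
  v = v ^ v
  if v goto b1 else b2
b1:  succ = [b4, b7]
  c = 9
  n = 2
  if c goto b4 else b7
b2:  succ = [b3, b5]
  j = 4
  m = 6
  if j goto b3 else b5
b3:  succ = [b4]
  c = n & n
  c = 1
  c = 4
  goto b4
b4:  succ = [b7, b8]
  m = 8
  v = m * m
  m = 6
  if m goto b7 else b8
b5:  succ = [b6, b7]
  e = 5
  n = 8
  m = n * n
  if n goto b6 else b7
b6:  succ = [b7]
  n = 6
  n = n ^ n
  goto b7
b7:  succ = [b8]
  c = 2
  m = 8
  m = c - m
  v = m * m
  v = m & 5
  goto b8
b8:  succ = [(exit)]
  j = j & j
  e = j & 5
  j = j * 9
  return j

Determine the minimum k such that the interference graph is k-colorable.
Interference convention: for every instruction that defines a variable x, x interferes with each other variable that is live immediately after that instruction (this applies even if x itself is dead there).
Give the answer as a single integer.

Answer: 4

Working:
def/use:
  b0: {j,n,v} / ∅
  b1: {c,n} / ∅
  b2: {j,m} / ∅
  b3: {c} / {n}
  b4: {m,v} / ∅
  b5: {e,m,n} / ∅
  b6: {n} / ∅
  b7: {c,m,v} / ∅
  b8: {e,j} / {j}

Liveness:
  live b0: ∅→{j,n}
  live b1: {j}→{j}
  live b2: {n}→{j,n}
  live b3: {j,n}→{j}
  live b4: {j}→{j}
  live b5: {j}→{j}
  live b6: {j}→{j}
  live b7: {j}→{j}
  live b8: {j}→∅

Interfere edges:
  c — {j,m,n}
  e — {j}
  j — {c,e,m,n,v}
  m — {c,j,n,v}
  n — {c,j,m,v}
  v — {j,m,n}

Chromatic number:
  lower bound: {c,j,m,n} mutually conflict ⇒ χ ≥ 4
  4-colouring: R0={j}  R1={e,m}  R2={n}  R3={c,v}
  χ = 4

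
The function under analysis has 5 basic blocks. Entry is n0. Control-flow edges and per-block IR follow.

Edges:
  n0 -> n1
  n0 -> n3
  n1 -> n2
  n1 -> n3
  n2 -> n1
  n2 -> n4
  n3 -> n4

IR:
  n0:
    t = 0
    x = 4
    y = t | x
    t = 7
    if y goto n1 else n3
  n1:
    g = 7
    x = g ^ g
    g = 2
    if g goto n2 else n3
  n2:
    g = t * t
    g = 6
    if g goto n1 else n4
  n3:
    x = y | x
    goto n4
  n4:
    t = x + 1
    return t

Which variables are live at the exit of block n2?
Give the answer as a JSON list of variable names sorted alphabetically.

Answer: ["t", "x", "y"]

Derivation:
def/use:
  n0 def {t,x,y} use ∅
  n1 def {g,x} use ∅
  n2 def {g} use {t}
  n3 def {x} use {x,y}
  n4 def {t} use {x}

Live sets:
  live n0: ∅→{t,x,y}
  live n1: {t,y}→{t,x,y}
  live n2: {t,x,y}→{t,x,y}
  live n3: {x,y}→{x}
  live n4: {x}→∅

live-out(n2) = ["t", "x", "y"]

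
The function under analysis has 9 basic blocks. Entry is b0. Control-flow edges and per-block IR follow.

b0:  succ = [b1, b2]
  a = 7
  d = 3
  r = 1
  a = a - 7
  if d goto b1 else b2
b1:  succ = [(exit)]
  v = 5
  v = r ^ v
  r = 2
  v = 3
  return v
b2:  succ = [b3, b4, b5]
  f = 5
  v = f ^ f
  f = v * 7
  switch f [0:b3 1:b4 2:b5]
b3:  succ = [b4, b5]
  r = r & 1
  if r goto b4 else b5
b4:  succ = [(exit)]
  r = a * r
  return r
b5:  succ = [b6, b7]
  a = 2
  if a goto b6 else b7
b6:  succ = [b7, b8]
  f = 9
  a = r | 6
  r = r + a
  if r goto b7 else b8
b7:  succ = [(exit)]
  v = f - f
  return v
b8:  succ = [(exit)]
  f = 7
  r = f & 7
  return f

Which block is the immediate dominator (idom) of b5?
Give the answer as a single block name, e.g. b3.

Answer: b2

Working:
idom tree: b1←b0 b2←b0 b3←b2 b4←b2 b5←b2 b6←b5 b7←b5 b8←b6
Join-block Dom:
  b4: preds {b2,b3}: {b0,b2} ∩ {b0,b2,b3} = {b0,b2}; idom=b2
  b5: preds {b2,b3}: {b0,b2} ∩ {b0,b2,b3} = {b0,b2}; idom=b2
  b7: preds {b5,b6}: {b0,b2,b5} ∩ {b0,b2,b5,b6} = {b0,b2,b5}; idom=b5

idom(b5) = b2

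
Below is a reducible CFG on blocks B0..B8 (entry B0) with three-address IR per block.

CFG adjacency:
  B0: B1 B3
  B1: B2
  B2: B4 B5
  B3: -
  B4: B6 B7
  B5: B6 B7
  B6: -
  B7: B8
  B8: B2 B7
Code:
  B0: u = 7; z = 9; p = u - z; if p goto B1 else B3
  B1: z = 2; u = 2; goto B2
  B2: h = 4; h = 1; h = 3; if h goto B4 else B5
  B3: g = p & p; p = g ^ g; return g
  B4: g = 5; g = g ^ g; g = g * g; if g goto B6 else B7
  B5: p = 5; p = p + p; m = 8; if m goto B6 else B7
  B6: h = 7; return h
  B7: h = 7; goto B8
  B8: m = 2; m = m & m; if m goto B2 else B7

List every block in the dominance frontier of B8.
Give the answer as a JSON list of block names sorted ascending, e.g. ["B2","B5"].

idom tree: B1←B0 B2←B1 B3←B0 B4←B2 B5←B2 B6←B2 B7←B2 B8←B7
Join-block Dom:
  B2: preds {B1,B8}: {B0,B1} ∩ {B0,B1,B2,B7,B8} = {B0,B1}; idom=B1
  B6: preds {B4,B5}: {B0,B1,B2,B4} ∩ {B0,B1,B2,B5} = {B0,B1,B2}; idom=B2
  B7: preds {B4,B5,B8}: {B0,B1,B2,B4} ∩ {B0,B1,B2,B5} ∩ {B0,B1,B2,B7,B8} = {B0,B1,B2}; idom=B2

DF derivation:
  join B2 pred B1: · stop@B1
  join B2 pred B8: B8→B7→B2 stop@B1
  join B6 pred B4: B4 stop@B2
  join B6 pred B5: B5 stop@B2
  join B7 pred B4: B4 stop@B2
  join B7 pred B5: B5 stop@B2
  join B7 pred B8: B8→B7 stop@B2
  DF(B0)=∅
  DF(B1)=∅
  DF(B2)={B2}
  DF(B3)=∅
  DF(B4)={B6,B7}
  DF(B5)={B6,B7}
  DF(B6)=∅
  DF(B7)={B2,B7}
  DF(B8)={B2,B7}

DF(B8) = ["B2", "B7"]

Answer: ["B2", "B7"]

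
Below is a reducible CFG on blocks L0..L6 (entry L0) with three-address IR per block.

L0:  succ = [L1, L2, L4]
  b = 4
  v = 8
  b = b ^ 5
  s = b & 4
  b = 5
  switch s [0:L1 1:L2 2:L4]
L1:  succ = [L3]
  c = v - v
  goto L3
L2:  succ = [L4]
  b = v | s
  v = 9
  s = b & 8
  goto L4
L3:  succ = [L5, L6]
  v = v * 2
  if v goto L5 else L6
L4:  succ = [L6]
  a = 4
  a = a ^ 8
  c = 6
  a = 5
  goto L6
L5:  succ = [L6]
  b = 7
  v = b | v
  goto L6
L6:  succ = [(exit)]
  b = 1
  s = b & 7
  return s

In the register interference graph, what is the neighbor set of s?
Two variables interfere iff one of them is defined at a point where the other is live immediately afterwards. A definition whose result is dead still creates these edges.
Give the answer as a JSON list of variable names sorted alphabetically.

def/use:
  L0: {b,s,v} / ∅
  L1: {c} / {v}
  L2: {b,s,v} / {s,v}
  L3: {v} / {v}
  L4: {a,c} / ∅
  L5: {b,v} / {v}
  L6: {b,s} / ∅

Live sets:
  live L0: ∅→{s,v}
  live L1: {v}→{v}
  live L2: {s,v}→∅
  live L3: {v}→{v}
  live L4: ∅→∅
  live L5: {v}→∅
  live L6: ∅→∅

Conflict graph:
  a — ∅
  b — {s,v}
  c — {v}
  s — {b,v}
  v — {b,c,s}

N(s) = ["b", "v"]

Answer: ["b", "v"]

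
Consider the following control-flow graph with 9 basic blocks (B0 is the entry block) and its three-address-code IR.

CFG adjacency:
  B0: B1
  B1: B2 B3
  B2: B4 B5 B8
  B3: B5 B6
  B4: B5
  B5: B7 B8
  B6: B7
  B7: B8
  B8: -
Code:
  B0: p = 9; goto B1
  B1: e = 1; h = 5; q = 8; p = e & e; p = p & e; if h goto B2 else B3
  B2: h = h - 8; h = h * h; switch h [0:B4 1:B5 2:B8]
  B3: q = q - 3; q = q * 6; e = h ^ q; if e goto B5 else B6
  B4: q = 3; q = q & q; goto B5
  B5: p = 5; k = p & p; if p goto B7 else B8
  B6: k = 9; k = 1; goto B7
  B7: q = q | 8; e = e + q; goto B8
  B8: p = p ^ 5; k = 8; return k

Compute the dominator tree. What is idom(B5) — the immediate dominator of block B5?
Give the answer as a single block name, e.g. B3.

Answer: B1

Working:
idom tree: B1←B0 B2←B1 B3←B1 B4←B2 B5←B1 B6←B3 B7←B1 B8←B1
Dom at joins:
  B5: preds {B2,B3,B4}: {B0,B1,B2} ∩ {B0,B1,B3} ∩ {B0,B1,B2,B4} = {B0,B1}; idom=B1
  B7: preds {B5,B6}: {B0,B1,B5} ∩ {B0,B1,B3,B6} = {B0,B1}; idom=B1
  B8: preds {B2,B5,B7}: {B0,B1,B2} ∩ {B0,B1,B5} ∩ {B0,B1,B7} = {B0,B1}; idom=B1

idom(B5) = B1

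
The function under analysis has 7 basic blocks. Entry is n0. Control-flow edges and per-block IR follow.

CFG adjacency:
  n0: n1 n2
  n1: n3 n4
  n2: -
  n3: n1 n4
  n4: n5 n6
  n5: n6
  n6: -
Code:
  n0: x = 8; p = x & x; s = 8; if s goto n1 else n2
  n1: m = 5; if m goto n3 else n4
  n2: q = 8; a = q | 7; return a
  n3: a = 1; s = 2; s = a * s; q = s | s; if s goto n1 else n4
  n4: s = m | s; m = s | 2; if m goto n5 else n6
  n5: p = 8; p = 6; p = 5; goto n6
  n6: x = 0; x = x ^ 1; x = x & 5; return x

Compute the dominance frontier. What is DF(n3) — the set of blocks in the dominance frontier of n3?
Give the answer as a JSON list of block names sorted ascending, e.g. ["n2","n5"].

idom tree: n1←n0 n2←n0 n3←n1 n4←n1 n5←n4 n6←n4
Dom at joins:
  n1: preds {n0,n3}: {n0} ∩ {n0,n1,n3} = {n0}; idom=n0
  n4: preds {n1,n3}: {n0,n1} ∩ {n0,n1,n3} = {n0,n1}; idom=n1
  n6: preds {n4,n5}: {n0,n1,n4} ∩ {n0,n1,n4,n5} = {n0,n1,n4}; idom=n4

DF derivation:
  n1←n0: walk · to n0
  n1←n3: walk n3→n1 to n0
  n4←n1: walk · to n1
  n4←n3: walk n3 to n1
  n6←n4: walk · to n4
  n6←n5: walk n5 to n4
  DF(n0)=∅
  DF(n1)={n1}
  DF(n2)=∅
  DF(n3)={n1,n4}
  DF(n4)=∅
  DF(n5)={n6}
  DF(n6)=∅

DF(n3) = ["n1", "n4"]

Answer: ["n1", "n4"]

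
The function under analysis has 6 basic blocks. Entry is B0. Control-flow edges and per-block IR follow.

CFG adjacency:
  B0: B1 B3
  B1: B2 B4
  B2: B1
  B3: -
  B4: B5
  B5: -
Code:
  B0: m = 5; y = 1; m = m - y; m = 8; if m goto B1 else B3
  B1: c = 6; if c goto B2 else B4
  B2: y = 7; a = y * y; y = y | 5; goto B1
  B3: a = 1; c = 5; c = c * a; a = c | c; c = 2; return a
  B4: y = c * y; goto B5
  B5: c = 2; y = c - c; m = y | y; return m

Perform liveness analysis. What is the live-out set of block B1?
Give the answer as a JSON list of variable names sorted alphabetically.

Answer: ["c", "y"]

Analysis:
Per-block:
  B0: def={m,y} ue=∅
  B1: def={c} ue=∅
  B2: def={a,y} ue=∅
  B3: def={a,c} ue=∅
  B4: def={y} ue={c,y}
  B5: def={c,m,y} ue=∅

Liveness:
  B0: in=∅ out={y}
  B1: in={y} out={c,y}
  B2: in=∅ out={y}
  B3: in=∅ out=∅
  B4: in={c,y} out=∅
  B5: in=∅ out=∅

live-out(B1) = ["c", "y"]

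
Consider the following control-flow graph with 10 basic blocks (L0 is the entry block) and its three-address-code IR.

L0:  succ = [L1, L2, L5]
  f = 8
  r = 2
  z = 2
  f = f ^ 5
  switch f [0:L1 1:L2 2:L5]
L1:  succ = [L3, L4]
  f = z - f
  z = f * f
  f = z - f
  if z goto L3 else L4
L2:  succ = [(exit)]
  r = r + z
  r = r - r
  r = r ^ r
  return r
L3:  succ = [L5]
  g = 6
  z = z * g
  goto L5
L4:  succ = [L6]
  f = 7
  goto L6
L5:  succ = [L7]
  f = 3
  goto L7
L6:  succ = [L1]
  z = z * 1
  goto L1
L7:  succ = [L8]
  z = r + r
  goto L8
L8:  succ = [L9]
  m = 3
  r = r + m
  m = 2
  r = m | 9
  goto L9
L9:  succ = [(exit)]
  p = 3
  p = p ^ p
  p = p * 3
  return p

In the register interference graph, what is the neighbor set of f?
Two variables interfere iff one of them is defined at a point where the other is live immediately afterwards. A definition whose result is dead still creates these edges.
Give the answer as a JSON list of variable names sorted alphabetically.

Answer: ["r", "z"]

Working:
def/use:
  L0 def {f,r,z} use ∅
  L1 def {f,z} use {f,z}
  L2 def {r} use {r,z}
  L3 def {g,z} use {z}
  L4 def {f} use ∅
  L5 def {f} use ∅
  L6 def {z} use {z}
  L7 def {z} use {r}
  L8 def {m,r} use {r}
  L9 def {p} use ∅

Liveness:
  live L0: ∅→{f,r,z}
  live L1: {f,r,z}→{r,z}
  live L2: {r,z}→∅
  live L3: {r,z}→{r}
  live L4: {r,z}→{f,r,z}
  live L5: {r}→{r}
  live L6: {f,r,z}→{f,r,z}
  live L7: {r}→{r}
  live L8: {r}→∅
  live L9: ∅→∅

Conflict graph:
  f: {r,z}
  g: {r,z}
  m: {r}
  p: ∅
  r: {f,g,m,z}
  z: {f,g,r}

N(f) = ["r", "z"]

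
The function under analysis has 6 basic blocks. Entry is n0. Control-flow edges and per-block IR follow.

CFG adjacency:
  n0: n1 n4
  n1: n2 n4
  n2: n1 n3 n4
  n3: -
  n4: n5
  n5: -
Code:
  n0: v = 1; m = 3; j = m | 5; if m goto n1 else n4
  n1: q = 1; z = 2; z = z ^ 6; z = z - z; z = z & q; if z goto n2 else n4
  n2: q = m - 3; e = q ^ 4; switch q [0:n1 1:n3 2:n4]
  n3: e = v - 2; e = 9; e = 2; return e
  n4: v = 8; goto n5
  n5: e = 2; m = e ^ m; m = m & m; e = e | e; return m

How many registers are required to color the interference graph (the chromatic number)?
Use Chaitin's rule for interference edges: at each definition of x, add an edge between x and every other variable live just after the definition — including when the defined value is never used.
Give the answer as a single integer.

Answer: 4

Analysis:
Per-block:
  n0 def {j,m,v} use ∅
  n1 def {q,z} use ∅
  n2 def {e,q} use {m}
  n3 def {e} use {v}
  n4 def {v} use ∅
  n5 def {e,m} use {m}

Liveness:
  n0 li=∅ lo={m,v}
  n1 li={m,v} lo={m,v}
  n2 li={m,v} lo={m,v}
  n3 li={v} lo=∅
  n4 li={m} lo={m}
  n5 li={m} lo=∅

Interfere edges:
  e↔{m,q,v}
  j↔{m,v}
  m↔{e,j,q,v,z}
  q↔{e,m,v,z}
  v↔{e,j,m,q,z}
  z↔{m,q,v}

Colouring:
  lower bound: {e,m,q,v} mutually conflict ⇒ χ ≥ 4
  4-colouring: R0={m}  R1={v}  R2={j,q}  R3={e,z}
  χ = 4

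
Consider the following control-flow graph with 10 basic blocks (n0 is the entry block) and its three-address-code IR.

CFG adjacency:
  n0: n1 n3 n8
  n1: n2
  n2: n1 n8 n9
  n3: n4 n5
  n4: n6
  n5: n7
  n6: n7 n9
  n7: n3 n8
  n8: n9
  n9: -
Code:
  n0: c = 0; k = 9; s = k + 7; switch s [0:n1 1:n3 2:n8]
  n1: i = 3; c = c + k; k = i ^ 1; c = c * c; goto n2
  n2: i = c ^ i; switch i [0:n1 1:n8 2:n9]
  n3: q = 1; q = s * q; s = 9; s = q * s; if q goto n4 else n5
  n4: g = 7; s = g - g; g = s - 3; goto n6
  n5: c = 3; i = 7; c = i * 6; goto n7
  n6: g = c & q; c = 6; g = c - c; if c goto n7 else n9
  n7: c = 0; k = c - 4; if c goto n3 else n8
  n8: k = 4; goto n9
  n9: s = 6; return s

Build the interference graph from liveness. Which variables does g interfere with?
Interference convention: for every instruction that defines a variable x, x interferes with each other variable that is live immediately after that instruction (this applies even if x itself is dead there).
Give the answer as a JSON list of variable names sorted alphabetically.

Answer: ["c", "q", "s"]

Analysis:
def/use:
  n0 def {c,k,s} use ∅
  n1 def {c,i,k} use {c,k}
  n2 def {i} use {c,i}
  n3 def {q,s} use {s}
  n4 def {g,s} use ∅
  n5 def {c,i} use ∅
  n6 def {c,g} use {c,q}
  n7 def {c,k} use ∅
  n8 def {k} use ∅
  n9 def {s} use ∅

Live sets:
  n0: in=∅ out={c,k,s}
  n1: in={c,k} out={c,i,k}
  n2: in={c,i,k} out={c,k}
  n3: in={c,s} out={c,q,s}
  n4: in={c,q} out={c,q,s}
  n5: in={s} out={s}
  n6: in={c,q,s} out={s}
  n7: in={s} out={c,s}
  n8: in=∅ out=∅
  n9: in=∅ out=∅

Conflict graph:
  c: {g,i,k,q,s}
  g: {c,q,s}
  i: {c,k,s}
  k: {c,i,s}
  q: {c,g,s}
  s: {c,g,i,k,q}

N(g) = ["c", "q", "s"]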